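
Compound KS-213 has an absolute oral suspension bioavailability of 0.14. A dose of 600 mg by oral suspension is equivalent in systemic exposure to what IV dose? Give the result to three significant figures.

Systemic exposure from an extravascular dose = F × D_ev, so the equivalent IV dose is F × D_ev.
D_iv = F × D_ev = 0.14 × 600 = 84 mg

D_iv = 84.0 mg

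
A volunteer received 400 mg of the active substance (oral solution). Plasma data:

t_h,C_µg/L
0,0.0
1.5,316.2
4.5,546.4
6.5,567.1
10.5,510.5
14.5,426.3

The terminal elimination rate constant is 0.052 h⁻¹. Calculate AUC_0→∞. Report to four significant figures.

AUC = 14870 µg/L·h

Trapezoidal AUC_0→14.5:
  [0→1.5]: (0.0+316.2)/2 × 1.5 = 237.15
  [1.5→4.5]: (316.2+546.4)/2 × 3 = 1293.9
  [4.5→6.5]: (546.4+567.1)/2 × 2 = 1113.5
  [6.5→10.5]: (567.1+510.5)/2 × 4 = 2155.2
  [10.5→14.5]: (510.5+426.3)/2 × 4 = 1873.6
  Sum = 6673.35 µg/L·h
Extrapolated tail: C_last / k_e = 426.3 / 0.052 = 8198.077
AUC_0→∞ = 6673.35 + 8198.077 = 14871.427 µg/L·h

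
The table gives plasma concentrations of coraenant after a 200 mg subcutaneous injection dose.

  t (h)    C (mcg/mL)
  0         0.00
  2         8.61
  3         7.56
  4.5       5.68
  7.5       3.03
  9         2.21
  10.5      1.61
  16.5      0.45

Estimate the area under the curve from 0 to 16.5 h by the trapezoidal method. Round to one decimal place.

Trapezoidal AUC_0→16.5:
  [0→2]: (0.00+8.61)/2 × 2 = 8.61
  [2→3]: (8.61+7.56)/2 × 1 = 8.085
  [3→4.5]: (7.56+5.68)/2 × 1.5 = 9.93
  [4.5→7.5]: (5.68+3.03)/2 × 3 = 13.065
  [7.5→9]: (3.03+2.21)/2 × 1.5 = 3.93
  [9→10.5]: (2.21+1.61)/2 × 1.5 = 2.865
  [10.5→16.5]: (1.61+0.45)/2 × 6 = 6.18
  Sum = 52.665 mcg/mL·h

AUC = 52.7 mcg/mL·h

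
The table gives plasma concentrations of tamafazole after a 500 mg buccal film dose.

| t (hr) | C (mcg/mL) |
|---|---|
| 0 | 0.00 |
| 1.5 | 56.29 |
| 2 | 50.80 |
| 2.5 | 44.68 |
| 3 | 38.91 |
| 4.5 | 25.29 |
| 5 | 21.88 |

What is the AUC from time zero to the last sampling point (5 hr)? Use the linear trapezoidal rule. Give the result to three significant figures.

AUC = 174 mcg/mL·hr

Trapezoidal AUC_0→5:
  [0→1.5]: (0.00+56.29)/2 × 1.5 = 42.2175
  [1.5→2]: (56.29+50.80)/2 × 0.5 = 26.7725
  [2→2.5]: (50.80+44.68)/2 × 0.5 = 23.87
  [2.5→3]: (44.68+38.91)/2 × 0.5 = 20.8975
  [3→4.5]: (38.91+25.29)/2 × 1.5 = 48.15
  [4.5→5]: (25.29+21.88)/2 × 0.5 = 11.7925
  Sum = 173.7 mcg/mL·hr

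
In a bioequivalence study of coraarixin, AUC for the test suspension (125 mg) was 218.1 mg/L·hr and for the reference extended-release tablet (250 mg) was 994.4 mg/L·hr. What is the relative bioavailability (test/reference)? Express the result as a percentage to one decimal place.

F_rel = (AUC_test/D_test) / (AUC_ref/D_ref)
      = (218.1/125) / (994.4/250)
      = 1.7448 / 3.9776 = 0.4387 = 43.87%

F_rel = 43.9%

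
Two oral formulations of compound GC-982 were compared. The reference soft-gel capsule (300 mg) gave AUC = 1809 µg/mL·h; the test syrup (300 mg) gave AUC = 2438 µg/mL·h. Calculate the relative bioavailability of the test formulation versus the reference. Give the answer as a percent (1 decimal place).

F_rel = (AUC_test/D_test) / (AUC_ref/D_ref)
      = (2438/300) / (1809/300)
      = 8.12667 / 6.03 = 1.3477 = 134.77%

F_rel = 134.8%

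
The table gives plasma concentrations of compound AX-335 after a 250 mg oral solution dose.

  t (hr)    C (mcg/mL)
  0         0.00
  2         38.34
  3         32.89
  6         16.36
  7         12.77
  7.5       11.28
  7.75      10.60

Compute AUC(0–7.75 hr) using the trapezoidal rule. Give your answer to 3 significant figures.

AUC = 171 mcg/mL·hr

Trapezoidal AUC_0→7.75:
  [0→2]: (0.00+38.34)/2 × 2 = 38.34
  [2→3]: (38.34+32.89)/2 × 1 = 35.615
  [3→6]: (32.89+16.36)/2 × 3 = 73.875
  [6→7]: (16.36+12.77)/2 × 1 = 14.565
  [7→7.5]: (12.77+11.28)/2 × 0.5 = 6.0125
  [7.5→7.75]: (11.28+10.60)/2 × 0.25 = 2.735
  Sum = 171.1425 mcg/mL·hr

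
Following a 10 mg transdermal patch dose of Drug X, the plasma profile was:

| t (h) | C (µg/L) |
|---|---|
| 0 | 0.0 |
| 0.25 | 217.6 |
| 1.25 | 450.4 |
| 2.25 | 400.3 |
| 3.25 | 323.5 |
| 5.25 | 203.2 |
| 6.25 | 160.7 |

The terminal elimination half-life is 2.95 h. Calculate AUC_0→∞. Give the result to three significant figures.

AUC = 2540 µg/L·h

Trapezoidal AUC_0→6.25:
  [0→0.25]: (0.0+217.6)/2 × 0.25 = 27.2
  [0.25→1.25]: (217.6+450.4)/2 × 1 = 334.0
  [1.25→2.25]: (450.4+400.3)/2 × 1 = 425.35
  [2.25→3.25]: (400.3+323.5)/2 × 1 = 361.9
  [3.25→5.25]: (323.5+203.2)/2 × 2 = 526.7
  [5.25→6.25]: (203.2+160.7)/2 × 1 = 181.95
  Sum = 1857.1 µg/L·h
k_e = ln2 / t½ = 0.693147 / 2.95 = 0.2350 h^-1
Extrapolated tail: C_last / k_e = 160.7 / 0.235 = 683.830
AUC_0→∞ = 1857.1 + 683.830 = 2540.93 µg/L·h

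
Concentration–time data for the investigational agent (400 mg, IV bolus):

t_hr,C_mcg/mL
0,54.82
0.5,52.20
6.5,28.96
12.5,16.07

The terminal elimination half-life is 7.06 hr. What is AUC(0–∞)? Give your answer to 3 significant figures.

AUC = 569 mcg/mL·hr

Trapezoidal AUC_0→12.5:
  [0→0.5]: (54.82+52.20)/2 × 0.5 = 26.755
  [0.5→6.5]: (52.20+28.96)/2 × 6 = 243.48
  [6.5→12.5]: (28.96+16.07)/2 × 6 = 135.09
  Sum = 405.325 mcg/mL·hr
k_e = ln2 / t½ = 0.693147 / 7.06 = 0.0982 hr^-1
Extrapolated tail: C_last / k_e = 16.07 / 0.0982 = 163.646
AUC_0→∞ = 405.325 + 163.646 = 568.971 mcg/mL·hr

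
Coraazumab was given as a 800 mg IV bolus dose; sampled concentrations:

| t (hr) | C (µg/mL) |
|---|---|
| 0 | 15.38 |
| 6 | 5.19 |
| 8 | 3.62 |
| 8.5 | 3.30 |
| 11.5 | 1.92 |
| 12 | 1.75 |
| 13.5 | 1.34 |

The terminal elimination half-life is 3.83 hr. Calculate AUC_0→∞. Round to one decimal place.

Trapezoidal AUC_0→13.5:
  [0→6]: (15.38+5.19)/2 × 6 = 61.71
  [6→8]: (5.19+3.62)/2 × 2 = 8.81
  [8→8.5]: (3.62+3.30)/2 × 0.5 = 1.73
  [8.5→11.5]: (3.30+1.92)/2 × 3 = 7.83
  [11.5→12]: (1.92+1.75)/2 × 0.5 = 0.9175
  [12→13.5]: (1.75+1.34)/2 × 1.5 = 2.3175
  Sum = 83.315 µg/mL·hr
k_e = ln2 / t½ = 0.693147 / 3.83 = 0.1810 hr^-1
Extrapolated tail: C_last / k_e = 1.34 / 0.181 = 7.403
AUC_0→∞ = 83.315 + 7.403 = 90.718 µg/mL·hr

AUC = 90.7 µg/mL·hr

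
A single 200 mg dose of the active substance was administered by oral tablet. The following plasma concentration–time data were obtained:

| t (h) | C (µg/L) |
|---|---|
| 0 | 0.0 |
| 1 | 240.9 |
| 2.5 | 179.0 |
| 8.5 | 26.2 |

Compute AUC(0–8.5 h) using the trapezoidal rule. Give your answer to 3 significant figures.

AUC = 1050 µg/L·h

Trapezoidal AUC_0→8.5:
  [0→1]: (0.0+240.9)/2 × 1 = 120.45
  [1→2.5]: (240.9+179.0)/2 × 1.5 = 314.925
  [2.5→8.5]: (179.0+26.2)/2 × 6 = 615.6
  Sum = 1050.975 µg/L·h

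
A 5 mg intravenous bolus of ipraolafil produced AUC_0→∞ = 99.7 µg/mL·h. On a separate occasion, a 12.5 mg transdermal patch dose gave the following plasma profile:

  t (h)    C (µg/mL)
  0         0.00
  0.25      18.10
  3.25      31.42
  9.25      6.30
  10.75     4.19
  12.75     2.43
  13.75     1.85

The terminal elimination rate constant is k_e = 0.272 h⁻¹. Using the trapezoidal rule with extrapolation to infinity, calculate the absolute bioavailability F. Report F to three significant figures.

Trapezoidal AUC_0→13.75 (transdermal patch):
  [0→0.25]: (0.00+18.10)/2 × 0.25 = 2.2625
  [0.25→3.25]: (18.10+31.42)/2 × 3 = 74.28
  [3.25→9.25]: (31.42+6.30)/2 × 6 = 113.16
  [9.25→10.75]: (6.30+4.19)/2 × 1.5 = 7.8675
  [10.75→12.75]: (4.19+2.43)/2 × 2 = 6.62
  [12.75→13.75]: (2.43+1.85)/2 × 1 = 2.14
  Sum = 206.33 µg/mL·h
Tail: C_last/k_e = 1.85/0.272 = 6.801
AUC_0→∞ (transdermal patch) = 206.33 + 6.801 = 213.131 µg/mL·h
F = (AUC_ev/D_ev)/(AUC_iv/D_iv) = (213.131/12.5)/(99.7/5) = 17.05048/19.94 = 0.8551

F = 0.855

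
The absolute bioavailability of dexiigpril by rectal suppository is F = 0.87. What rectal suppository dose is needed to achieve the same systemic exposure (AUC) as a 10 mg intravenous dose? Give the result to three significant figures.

For equal systemic exposure: F × D_ev = D_iv
D_ev = D_iv / F = 10 / 0.87 = 11.4943 mg

D_rectal = 11.5 mg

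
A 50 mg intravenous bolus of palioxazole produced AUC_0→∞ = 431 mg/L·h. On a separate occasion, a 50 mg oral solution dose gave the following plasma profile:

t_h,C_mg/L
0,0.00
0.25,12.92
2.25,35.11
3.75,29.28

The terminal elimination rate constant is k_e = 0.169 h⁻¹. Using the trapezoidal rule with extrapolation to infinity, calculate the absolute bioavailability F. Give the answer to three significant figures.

F = 0.629

Trapezoidal AUC_0→3.75 (oral solution):
  [0→0.25]: (0.00+12.92)/2 × 0.25 = 1.615
  [0.25→2.25]: (12.92+35.11)/2 × 2 = 48.03
  [2.25→3.75]: (35.11+29.28)/2 × 1.5 = 48.2925
  Sum = 97.9375 mg/L·h
Tail: C_last/k_e = 29.28/0.169 = 173.254
AUC_0→∞ (oral solution) = 97.9375 + 173.254 = 271.1915 mg/L·h
F = (AUC_ev/D_ev)/(AUC_iv/D_iv) = (271.1915/50)/(431/50) = 5.42383/8.62 = 0.6292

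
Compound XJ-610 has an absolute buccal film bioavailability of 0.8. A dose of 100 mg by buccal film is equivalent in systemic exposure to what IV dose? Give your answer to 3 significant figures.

Systemic exposure from an extravascular dose = F × D_ev, so the equivalent IV dose is F × D_ev.
D_iv = F × D_ev = 0.8 × 100 = 80 mg

D_iv = 80.0 mg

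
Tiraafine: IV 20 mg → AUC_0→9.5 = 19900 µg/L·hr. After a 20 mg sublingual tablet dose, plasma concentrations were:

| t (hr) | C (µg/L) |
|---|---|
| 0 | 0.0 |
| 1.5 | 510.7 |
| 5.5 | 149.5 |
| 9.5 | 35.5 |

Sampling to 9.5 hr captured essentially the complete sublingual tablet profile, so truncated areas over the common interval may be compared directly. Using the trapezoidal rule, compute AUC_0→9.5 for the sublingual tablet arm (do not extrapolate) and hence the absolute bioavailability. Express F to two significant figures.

Trapezoidal AUC_0→9.5 (sublingual tablet):
  [0→1.5]: (0.0+510.7)/2 × 1.5 = 383.025
  [1.5→5.5]: (510.7+149.5)/2 × 4 = 1320.4
  [5.5→9.5]: (149.5+35.5)/2 × 4 = 370.0
  Sum = 2073.425 µg/L·hr
F = (AUC_ev/D_ev)/(AUC_iv/D_iv) = (2073.425/20)/(19900/20) = 103.67125/995 = 0.1042

F = 0.10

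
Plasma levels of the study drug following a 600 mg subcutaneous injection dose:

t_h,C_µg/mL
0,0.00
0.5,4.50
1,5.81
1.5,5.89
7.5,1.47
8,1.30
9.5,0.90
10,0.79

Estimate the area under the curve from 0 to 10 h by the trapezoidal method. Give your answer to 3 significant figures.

Trapezoidal AUC_0→10:
  [0→0.5]: (0.00+4.50)/2 × 0.5 = 1.125
  [0.5→1]: (4.50+5.81)/2 × 0.5 = 2.5775
  [1→1.5]: (5.81+5.89)/2 × 0.5 = 2.925
  [1.5→7.5]: (5.89+1.47)/2 × 6 = 22.08
  [7.5→8]: (1.47+1.30)/2 × 0.5 = 0.6925
  [8→9.5]: (1.30+0.90)/2 × 1.5 = 1.65
  [9.5→10]: (0.90+0.79)/2 × 0.5 = 0.4225
  Sum = 31.4725 µg/mL·h

AUC = 31.5 µg/mL·h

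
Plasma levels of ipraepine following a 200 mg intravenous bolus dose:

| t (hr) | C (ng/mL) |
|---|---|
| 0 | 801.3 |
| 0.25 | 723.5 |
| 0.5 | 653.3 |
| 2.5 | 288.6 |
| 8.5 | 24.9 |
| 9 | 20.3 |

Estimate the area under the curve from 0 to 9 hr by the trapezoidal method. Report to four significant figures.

AUC = 2256 ng/mL·hr

Trapezoidal AUC_0→9:
  [0→0.25]: (801.3+723.5)/2 × 0.25 = 190.6
  [0.25→0.5]: (723.5+653.3)/2 × 0.25 = 172.1
  [0.5→2.5]: (653.3+288.6)/2 × 2 = 941.9
  [2.5→8.5]: (288.6+24.9)/2 × 6 = 940.5
  [8.5→9]: (24.9+20.3)/2 × 0.5 = 11.3
  Sum = 2256.4 ng/mL·hr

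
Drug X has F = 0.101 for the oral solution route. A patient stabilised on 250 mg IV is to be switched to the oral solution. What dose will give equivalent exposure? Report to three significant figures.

D_oral = 2480 mg

For equal systemic exposure: F × D_ev = D_iv
D_ev = D_iv / F = 250 / 0.101 = 2475.25 mg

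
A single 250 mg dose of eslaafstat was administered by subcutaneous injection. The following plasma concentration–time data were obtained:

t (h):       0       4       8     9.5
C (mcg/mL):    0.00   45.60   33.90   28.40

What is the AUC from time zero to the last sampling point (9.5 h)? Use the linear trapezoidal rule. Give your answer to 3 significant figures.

Trapezoidal AUC_0→9.5:
  [0→4]: (0.00+45.60)/2 × 4 = 91.2
  [4→8]: (45.60+33.90)/2 × 4 = 159.0
  [8→9.5]: (33.90+28.40)/2 × 1.5 = 46.725
  Sum = 296.925 mcg/mL·h

AUC = 297 mcg/mL·h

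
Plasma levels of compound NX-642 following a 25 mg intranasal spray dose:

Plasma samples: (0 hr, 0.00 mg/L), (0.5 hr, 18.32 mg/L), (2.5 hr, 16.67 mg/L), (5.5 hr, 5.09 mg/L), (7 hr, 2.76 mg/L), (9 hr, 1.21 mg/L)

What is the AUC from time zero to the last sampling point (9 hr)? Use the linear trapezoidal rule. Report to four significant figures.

Trapezoidal AUC_0→9:
  [0→0.5]: (0.00+18.32)/2 × 0.5 = 4.58
  [0.5→2.5]: (18.32+16.67)/2 × 2 = 34.99
  [2.5→5.5]: (16.67+5.09)/2 × 3 = 32.64
  [5.5→7]: (5.09+2.76)/2 × 1.5 = 5.8875
  [7→9]: (2.76+1.21)/2 × 2 = 3.97
  Sum = 82.0675 mg/L·hr

AUC = 82.07 mg/L·hr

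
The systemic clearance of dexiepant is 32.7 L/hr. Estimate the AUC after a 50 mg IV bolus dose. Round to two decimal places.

AUC = 1.53 mg/L·hr

AUC_0→∞ = Dose_iv / CL
        = 50 / 32.7 = 1.52905 mg/L·hr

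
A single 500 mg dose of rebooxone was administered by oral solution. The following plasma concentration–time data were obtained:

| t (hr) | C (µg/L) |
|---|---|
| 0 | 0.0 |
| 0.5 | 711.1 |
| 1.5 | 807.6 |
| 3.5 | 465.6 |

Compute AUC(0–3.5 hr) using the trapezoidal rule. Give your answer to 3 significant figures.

AUC = 2210 µg/L·hr

Trapezoidal AUC_0→3.5:
  [0→0.5]: (0.0+711.1)/2 × 0.5 = 177.775
  [0.5→1.5]: (711.1+807.6)/2 × 1 = 759.35
  [1.5→3.5]: (807.6+465.6)/2 × 2 = 1273.2
  Sum = 2210.325 µg/L·hr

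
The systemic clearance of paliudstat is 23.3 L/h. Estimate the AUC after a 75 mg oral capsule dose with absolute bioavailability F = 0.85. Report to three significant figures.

AUC_0→∞ = F × Dose / CL
        = 0.85 × 75 / 23.3 = 2.73605 mg/L·h

AUC = 2.74 mg/L·h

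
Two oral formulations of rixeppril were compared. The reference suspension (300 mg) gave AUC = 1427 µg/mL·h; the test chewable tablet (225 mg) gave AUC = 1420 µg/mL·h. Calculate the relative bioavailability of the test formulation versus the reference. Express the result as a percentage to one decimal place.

F_rel = 132.7%

F_rel = (AUC_test/D_test) / (AUC_ref/D_ref)
      = (1420/225) / (1427/300)
      = 6.31111 / 4.75667 = 1.3268 = 132.68%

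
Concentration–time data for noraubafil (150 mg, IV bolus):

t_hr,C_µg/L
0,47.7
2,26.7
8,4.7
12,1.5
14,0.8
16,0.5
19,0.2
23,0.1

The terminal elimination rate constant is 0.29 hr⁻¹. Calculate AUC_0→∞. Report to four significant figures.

Trapezoidal AUC_0→23:
  [0→2]: (47.7+26.7)/2 × 2 = 74.4
  [2→8]: (26.7+4.7)/2 × 6 = 94.2
  [8→12]: (4.7+1.5)/2 × 4 = 12.4
  [12→14]: (1.5+0.8)/2 × 2 = 2.3
  [14→16]: (0.8+0.5)/2 × 2 = 1.3
  [16→19]: (0.5+0.2)/2 × 3 = 1.05
  [19→23]: (0.2+0.1)/2 × 4 = 0.6
  Sum = 186.25 µg/L·hr
Extrapolated tail: C_last / k_e = 0.1 / 0.29 = 0.345
AUC_0→∞ = 186.25 + 0.345 = 186.595 µg/L·hr

AUC = 186.6 µg/L·hr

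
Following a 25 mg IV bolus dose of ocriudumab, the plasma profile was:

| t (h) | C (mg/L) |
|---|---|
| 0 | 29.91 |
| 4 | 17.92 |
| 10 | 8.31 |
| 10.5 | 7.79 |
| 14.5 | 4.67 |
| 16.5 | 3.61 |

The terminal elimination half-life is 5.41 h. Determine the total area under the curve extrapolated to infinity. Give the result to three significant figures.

Trapezoidal AUC_0→16.5:
  [0→4]: (29.91+17.92)/2 × 4 = 95.66
  [4→10]: (17.92+8.31)/2 × 6 = 78.69
  [10→10.5]: (8.31+7.79)/2 × 0.5 = 4.025
  [10.5→14.5]: (7.79+4.67)/2 × 4 = 24.92
  [14.5→16.5]: (4.67+3.61)/2 × 2 = 8.28
  Sum = 211.575 mg/L·h
k_e = ln2 / t½ = 0.693147 / 5.41 = 0.1281 h^-1
Extrapolated tail: C_last / k_e = 3.61 / 0.1281 = 28.181
AUC_0→∞ = 211.575 + 28.181 = 239.756 mg/L·h

AUC = 240 mg/L·h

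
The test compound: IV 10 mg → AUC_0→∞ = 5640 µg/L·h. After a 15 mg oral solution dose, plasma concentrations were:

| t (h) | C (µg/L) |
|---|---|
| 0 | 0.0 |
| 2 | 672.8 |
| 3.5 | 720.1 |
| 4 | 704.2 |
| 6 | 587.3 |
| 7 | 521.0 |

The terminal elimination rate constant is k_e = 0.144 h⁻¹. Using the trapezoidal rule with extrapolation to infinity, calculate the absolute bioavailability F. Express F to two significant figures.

F = 0.89

Trapezoidal AUC_0→7 (oral solution):
  [0→2]: (0.0+672.8)/2 × 2 = 672.8
  [2→3.5]: (672.8+720.1)/2 × 1.5 = 1044.675
  [3.5→4]: (720.1+704.2)/2 × 0.5 = 356.075
  [4→6]: (704.2+587.3)/2 × 2 = 1291.5
  [6→7]: (587.3+521.0)/2 × 1 = 554.15
  Sum = 3919.2 µg/L·h
Tail: C_last/k_e = 521.0/0.144 = 3618.056
AUC_0→∞ (oral solution) = 3919.2 + 3618.056 = 7537.256 µg/L·h
F = (AUC_ev/D_ev)/(AUC_iv/D_iv) = (7537.256/15)/(5640/10) = 502.484/564 = 0.8909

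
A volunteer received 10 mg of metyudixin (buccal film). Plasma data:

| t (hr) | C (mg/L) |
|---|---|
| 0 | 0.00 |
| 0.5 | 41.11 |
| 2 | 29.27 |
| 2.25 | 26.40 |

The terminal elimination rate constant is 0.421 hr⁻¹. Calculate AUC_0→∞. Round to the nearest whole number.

Trapezoidal AUC_0→2.25:
  [0→0.5]: (0.00+41.11)/2 × 0.5 = 10.2775
  [0.5→2]: (41.11+29.27)/2 × 1.5 = 52.785
  [2→2.25]: (29.27+26.40)/2 × 0.25 = 6.95875
  Sum = 70.02125 mg/L·hr
Extrapolated tail: C_last / k_e = 26.40 / 0.421 = 62.708
AUC_0→∞ = 70.02125 + 62.708 = 132.72925 mg/L·hr

AUC = 133 mg/L·hr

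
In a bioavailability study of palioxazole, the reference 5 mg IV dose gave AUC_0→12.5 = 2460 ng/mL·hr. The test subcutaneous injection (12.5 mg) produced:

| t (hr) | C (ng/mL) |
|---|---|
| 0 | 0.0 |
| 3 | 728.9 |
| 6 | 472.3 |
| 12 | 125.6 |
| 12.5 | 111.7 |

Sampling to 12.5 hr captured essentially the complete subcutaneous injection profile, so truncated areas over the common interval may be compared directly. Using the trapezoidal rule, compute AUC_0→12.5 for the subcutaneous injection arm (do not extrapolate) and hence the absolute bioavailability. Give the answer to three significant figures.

F = 0.772

Trapezoidal AUC_0→12.5 (subcutaneous injection):
  [0→3]: (0.0+728.9)/2 × 3 = 1093.35
  [3→6]: (728.9+472.3)/2 × 3 = 1801.8
  [6→12]: (472.3+125.6)/2 × 6 = 1793.7
  [12→12.5]: (125.6+111.7)/2 × 0.5 = 59.325
  Sum = 4748.175 ng/mL·hr
F = (AUC_ev/D_ev)/(AUC_iv/D_iv) = (4748.175/12.5)/(2460/5) = 379.854/492 = 0.7721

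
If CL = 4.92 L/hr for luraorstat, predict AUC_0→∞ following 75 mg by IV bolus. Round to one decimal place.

AUC = 15.2 mg/L·hr

AUC_0→∞ = Dose_iv / CL
        = 75 / 4.92 = 15.2439 mg/L·hr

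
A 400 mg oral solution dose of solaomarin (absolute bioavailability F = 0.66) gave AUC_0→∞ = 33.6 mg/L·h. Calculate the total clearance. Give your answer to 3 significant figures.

CL = F × Dose / AUC_0→∞
   = 0.66 × 400 / 33.6 = 7.85714 L/h

CL = 7.86 L/h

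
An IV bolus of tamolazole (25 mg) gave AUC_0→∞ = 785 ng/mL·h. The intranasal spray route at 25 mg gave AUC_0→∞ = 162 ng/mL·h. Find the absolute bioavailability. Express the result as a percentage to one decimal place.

F = 20.6%

F = (AUC_ev / D_ev) / (AUC_iv / D_iv)
  = (162/25) / (785/25)
  = 6.48 / 31.4 = 0.2064
  = 20.64%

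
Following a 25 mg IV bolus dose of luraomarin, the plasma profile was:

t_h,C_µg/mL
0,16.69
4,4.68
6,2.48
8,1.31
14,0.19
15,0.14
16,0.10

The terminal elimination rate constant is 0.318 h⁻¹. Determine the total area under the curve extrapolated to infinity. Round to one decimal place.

Trapezoidal AUC_0→16:
  [0→4]: (16.69+4.68)/2 × 4 = 42.74
  [4→6]: (4.68+2.48)/2 × 2 = 7.16
  [6→8]: (2.48+1.31)/2 × 2 = 3.79
  [8→14]: (1.31+0.19)/2 × 6 = 4.5
  [14→15]: (0.19+0.14)/2 × 1 = 0.165
  [15→16]: (0.14+0.10)/2 × 1 = 0.12
  Sum = 58.475 µg/mL·h
Extrapolated tail: C_last / k_e = 0.10 / 0.318 = 0.314
AUC_0→∞ = 58.475 + 0.314 = 58.789 µg/mL·h

AUC = 58.8 µg/mL·h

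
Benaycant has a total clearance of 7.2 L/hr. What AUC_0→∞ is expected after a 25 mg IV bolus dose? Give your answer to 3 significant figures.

AUC_0→∞ = Dose_iv / CL
        = 25 / 7.2 = 3.47222 mg/L·hr

AUC = 3.47 mg/L·hr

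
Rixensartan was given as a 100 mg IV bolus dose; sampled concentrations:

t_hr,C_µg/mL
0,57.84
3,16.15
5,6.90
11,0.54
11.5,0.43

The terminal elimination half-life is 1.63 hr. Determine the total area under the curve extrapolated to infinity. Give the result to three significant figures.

AUC = 158 µg/mL·hr

Trapezoidal AUC_0→11.5:
  [0→3]: (57.84+16.15)/2 × 3 = 110.985
  [3→5]: (16.15+6.90)/2 × 2 = 23.05
  [5→11]: (6.90+0.54)/2 × 6 = 22.32
  [11→11.5]: (0.54+0.43)/2 × 0.5 = 0.2425
  Sum = 156.5975 µg/mL·hr
k_e = ln2 / t½ = 0.693147 / 1.63 = 0.4252 hr^-1
Extrapolated tail: C_last / k_e = 0.43 / 0.4252 = 1.011
AUC_0→∞ = 156.5975 + 1.011 = 157.6085 µg/mL·hr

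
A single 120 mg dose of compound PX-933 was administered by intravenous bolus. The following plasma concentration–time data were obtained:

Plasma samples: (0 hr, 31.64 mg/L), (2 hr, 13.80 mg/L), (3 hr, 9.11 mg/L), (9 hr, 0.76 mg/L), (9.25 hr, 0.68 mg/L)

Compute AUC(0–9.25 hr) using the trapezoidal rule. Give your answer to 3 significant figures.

Trapezoidal AUC_0→9.25:
  [0→2]: (31.64+13.80)/2 × 2 = 45.44
  [2→3]: (13.80+9.11)/2 × 1 = 11.455
  [3→9]: (9.11+0.76)/2 × 6 = 29.61
  [9→9.25]: (0.76+0.68)/2 × 0.25 = 0.18
  Sum = 86.685 mg/L·hr

AUC = 86.7 mg/L·hr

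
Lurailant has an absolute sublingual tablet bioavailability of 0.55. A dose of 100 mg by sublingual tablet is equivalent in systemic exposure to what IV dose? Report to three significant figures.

D_iv = 55.0 mg

Systemic exposure from an extravascular dose = F × D_ev, so the equivalent IV dose is F × D_ev.
D_iv = F × D_ev = 0.55 × 100 = 55 mg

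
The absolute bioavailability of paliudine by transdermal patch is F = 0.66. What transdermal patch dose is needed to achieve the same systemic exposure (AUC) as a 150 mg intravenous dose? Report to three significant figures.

For equal systemic exposure: F × D_ev = D_iv
D_ev = D_iv / F = 150 / 0.66 = 227.273 mg

D_transdermal = 227 mg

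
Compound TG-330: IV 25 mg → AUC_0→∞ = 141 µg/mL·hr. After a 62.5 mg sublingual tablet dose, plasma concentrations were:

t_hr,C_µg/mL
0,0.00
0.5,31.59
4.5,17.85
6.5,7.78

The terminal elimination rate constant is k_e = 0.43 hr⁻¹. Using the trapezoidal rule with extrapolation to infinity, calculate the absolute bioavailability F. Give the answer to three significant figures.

F = 0.427

Trapezoidal AUC_0→6.5 (sublingual tablet):
  [0→0.5]: (0.00+31.59)/2 × 0.5 = 7.8975
  [0.5→4.5]: (31.59+17.85)/2 × 4 = 98.88
  [4.5→6.5]: (17.85+7.78)/2 × 2 = 25.63
  Sum = 132.4075 µg/mL·hr
Tail: C_last/k_e = 7.78/0.43 = 18.093
AUC_0→∞ (sublingual tablet) = 132.4075 + 18.093 = 150.5005 µg/mL·hr
F = (AUC_ev/D_ev)/(AUC_iv/D_iv) = (150.5005/62.5)/(141/25) = 2.408008/5.64 = 0.4270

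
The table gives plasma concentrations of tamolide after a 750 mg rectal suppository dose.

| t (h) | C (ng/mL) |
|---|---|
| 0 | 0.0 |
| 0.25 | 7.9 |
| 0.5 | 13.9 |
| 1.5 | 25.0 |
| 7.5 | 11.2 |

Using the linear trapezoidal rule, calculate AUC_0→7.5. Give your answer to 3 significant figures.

Trapezoidal AUC_0→7.5:
  [0→0.25]: (0.0+7.9)/2 × 0.25 = 0.9875
  [0.25→0.5]: (7.9+13.9)/2 × 0.25 = 2.725
  [0.5→1.5]: (13.9+25.0)/2 × 1 = 19.45
  [1.5→7.5]: (25.0+11.2)/2 × 6 = 108.6
  Sum = 131.7625 ng/mL·h

AUC = 132 ng/mL·h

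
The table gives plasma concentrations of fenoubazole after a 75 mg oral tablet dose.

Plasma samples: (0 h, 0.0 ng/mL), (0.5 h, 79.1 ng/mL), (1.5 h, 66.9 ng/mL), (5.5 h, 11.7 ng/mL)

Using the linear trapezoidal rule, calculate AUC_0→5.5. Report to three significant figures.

AUC = 250 ng/mL·h

Trapezoidal AUC_0→5.5:
  [0→0.5]: (0.0+79.1)/2 × 0.5 = 19.775
  [0.5→1.5]: (79.1+66.9)/2 × 1 = 73.0
  [1.5→5.5]: (66.9+11.7)/2 × 4 = 157.2
  Sum = 249.975 ng/mL·h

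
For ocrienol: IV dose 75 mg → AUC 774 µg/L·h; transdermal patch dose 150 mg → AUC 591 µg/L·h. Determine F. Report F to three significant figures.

F = 0.382

F = (AUC_ev / D_ev) / (AUC_iv / D_iv)
  = (591/150) / (774/75)
  = 3.94 / 10.32 = 0.3818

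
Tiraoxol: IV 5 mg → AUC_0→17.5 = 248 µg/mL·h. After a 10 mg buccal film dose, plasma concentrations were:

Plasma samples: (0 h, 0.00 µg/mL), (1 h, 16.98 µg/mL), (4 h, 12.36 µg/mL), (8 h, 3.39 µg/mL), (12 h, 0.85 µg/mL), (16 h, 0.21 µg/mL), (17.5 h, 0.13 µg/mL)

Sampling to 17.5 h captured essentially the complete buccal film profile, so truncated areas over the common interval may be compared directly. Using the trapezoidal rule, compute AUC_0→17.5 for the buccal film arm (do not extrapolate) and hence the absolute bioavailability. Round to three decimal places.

Trapezoidal AUC_0→17.5 (buccal film):
  [0→1]: (0.00+16.98)/2 × 1 = 8.49
  [1→4]: (16.98+12.36)/2 × 3 = 44.01
  [4→8]: (12.36+3.39)/2 × 4 = 31.5
  [8→12]: (3.39+0.85)/2 × 4 = 8.48
  [12→16]: (0.85+0.21)/2 × 4 = 2.12
  [16→17.5]: (0.21+0.13)/2 × 1.5 = 0.255
  Sum = 94.855 µg/mL·h
F = (AUC_ev/D_ev)/(AUC_iv/D_iv) = (94.855/10)/(248/5) = 9.4855/49.6 = 0.1912

F = 0.191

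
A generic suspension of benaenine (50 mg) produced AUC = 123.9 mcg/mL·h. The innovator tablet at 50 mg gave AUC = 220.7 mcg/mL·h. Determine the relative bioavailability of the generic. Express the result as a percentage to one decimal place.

F_rel = (AUC_test/D_test) / (AUC_ref/D_ref)
      = (123.9/50) / (220.7/50)
      = 2.478 / 4.414 = 0.5614 = 56.14%

F_rel = 56.1%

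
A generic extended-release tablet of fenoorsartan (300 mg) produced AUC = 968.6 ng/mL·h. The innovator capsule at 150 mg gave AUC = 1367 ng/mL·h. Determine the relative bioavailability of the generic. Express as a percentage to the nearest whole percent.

F_rel = (AUC_test/D_test) / (AUC_ref/D_ref)
      = (968.6/300) / (1367/150)
      = 3.22867 / 9.11333 = 0.3543 = 35.43%

F_rel = 35%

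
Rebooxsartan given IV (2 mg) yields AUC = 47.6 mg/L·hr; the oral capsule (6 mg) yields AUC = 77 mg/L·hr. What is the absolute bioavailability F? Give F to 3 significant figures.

F = 0.539

F = (AUC_ev / D_ev) / (AUC_iv / D_iv)
  = (77/6) / (47.6/2)
  = 12.8333 / 23.8 = 0.5392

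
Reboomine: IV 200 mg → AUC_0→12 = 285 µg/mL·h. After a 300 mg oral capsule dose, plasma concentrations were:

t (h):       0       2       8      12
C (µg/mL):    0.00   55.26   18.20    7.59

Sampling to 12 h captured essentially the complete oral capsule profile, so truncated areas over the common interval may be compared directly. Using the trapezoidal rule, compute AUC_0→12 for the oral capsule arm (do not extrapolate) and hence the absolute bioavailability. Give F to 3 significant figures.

F = 0.765

Trapezoidal AUC_0→12 (oral capsule):
  [0→2]: (0.00+55.26)/2 × 2 = 55.26
  [2→8]: (55.26+18.20)/2 × 6 = 220.38
  [8→12]: (18.20+7.59)/2 × 4 = 51.58
  Sum = 327.22 µg/mL·h
F = (AUC_ev/D_ev)/(AUC_iv/D_iv) = (327.22/300)/(285/200) = 1.09073/1.425 = 0.7654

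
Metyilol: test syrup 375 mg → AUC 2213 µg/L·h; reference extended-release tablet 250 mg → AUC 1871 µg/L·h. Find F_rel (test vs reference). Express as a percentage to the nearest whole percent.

F_rel = (AUC_test/D_test) / (AUC_ref/D_ref)
      = (2213/375) / (1871/250)
      = 5.90133 / 7.484 = 0.7885 = 78.85%

F_rel = 79%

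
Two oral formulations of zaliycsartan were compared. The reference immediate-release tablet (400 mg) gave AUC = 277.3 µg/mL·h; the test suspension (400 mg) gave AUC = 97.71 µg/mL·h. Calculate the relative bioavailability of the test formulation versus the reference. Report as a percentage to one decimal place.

F_rel = 35.2%

F_rel = (AUC_test/D_test) / (AUC_ref/D_ref)
      = (97.71/400) / (277.3/400)
      = 0.244275 / 0.69325 = 0.3524 = 35.24%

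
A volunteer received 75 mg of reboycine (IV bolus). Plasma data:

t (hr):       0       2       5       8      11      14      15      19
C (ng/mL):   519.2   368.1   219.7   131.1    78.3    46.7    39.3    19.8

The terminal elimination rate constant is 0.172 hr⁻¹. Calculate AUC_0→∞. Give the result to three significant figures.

Trapezoidal AUC_0→19:
  [0→2]: (519.2+368.1)/2 × 2 = 887.3
  [2→5]: (368.1+219.7)/2 × 3 = 881.7
  [5→8]: (219.7+131.1)/2 × 3 = 526.2
  [8→11]: (131.1+78.3)/2 × 3 = 314.1
  [11→14]: (78.3+46.7)/2 × 3 = 187.5
  [14→15]: (46.7+39.3)/2 × 1 = 43.0
  [15→19]: (39.3+19.8)/2 × 4 = 118.2
  Sum = 2958.0 ng/mL·hr
Extrapolated tail: C_last / k_e = 19.8 / 0.172 = 115.116
AUC_0→∞ = 2958.0 + 115.116 = 3073.116 ng/mL·hr

AUC = 3070 ng/mL·hr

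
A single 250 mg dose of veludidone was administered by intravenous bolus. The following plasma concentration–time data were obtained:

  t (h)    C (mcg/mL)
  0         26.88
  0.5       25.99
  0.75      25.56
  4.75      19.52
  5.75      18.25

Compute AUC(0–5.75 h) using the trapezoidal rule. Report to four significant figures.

AUC = 128.7 mcg/mL·h

Trapezoidal AUC_0→5.75:
  [0→0.5]: (26.88+25.99)/2 × 0.5 = 13.2175
  [0.5→0.75]: (25.99+25.56)/2 × 0.25 = 6.44375
  [0.75→4.75]: (25.56+19.52)/2 × 4 = 90.16
  [4.75→5.75]: (19.52+18.25)/2 × 1 = 18.885
  Sum = 128.70625 mcg/mL·h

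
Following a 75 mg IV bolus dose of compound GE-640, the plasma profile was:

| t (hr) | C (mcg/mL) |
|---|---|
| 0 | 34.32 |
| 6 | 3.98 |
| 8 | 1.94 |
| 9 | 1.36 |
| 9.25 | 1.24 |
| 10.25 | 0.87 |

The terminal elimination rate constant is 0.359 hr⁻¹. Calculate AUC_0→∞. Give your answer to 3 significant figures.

AUC = 126 mcg/mL·hr

Trapezoidal AUC_0→10.25:
  [0→6]: (34.32+3.98)/2 × 6 = 114.9
  [6→8]: (3.98+1.94)/2 × 2 = 5.92
  [8→9]: (1.94+1.36)/2 × 1 = 1.65
  [9→9.25]: (1.36+1.24)/2 × 0.25 = 0.325
  [9.25→10.25]: (1.24+0.87)/2 × 1 = 1.055
  Sum = 123.85 mcg/mL·hr
Extrapolated tail: C_last / k_e = 0.87 / 0.359 = 2.423
AUC_0→∞ = 123.85 + 2.423 = 126.273 mcg/mL·hr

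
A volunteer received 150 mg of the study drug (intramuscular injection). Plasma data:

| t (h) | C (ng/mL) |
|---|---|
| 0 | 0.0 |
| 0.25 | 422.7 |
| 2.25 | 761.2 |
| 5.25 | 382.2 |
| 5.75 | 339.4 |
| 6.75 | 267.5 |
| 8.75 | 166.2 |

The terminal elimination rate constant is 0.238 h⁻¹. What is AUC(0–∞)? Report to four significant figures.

AUC = 4568 ng/mL·h

Trapezoidal AUC_0→8.75:
  [0→0.25]: (0.0+422.7)/2 × 0.25 = 52.8375
  [0.25→2.25]: (422.7+761.2)/2 × 2 = 1183.9
  [2.25→5.25]: (761.2+382.2)/2 × 3 = 1715.1
  [5.25→5.75]: (382.2+339.4)/2 × 0.5 = 180.4
  [5.75→6.75]: (339.4+267.5)/2 × 1 = 303.45
  [6.75→8.75]: (267.5+166.2)/2 × 2 = 433.7
  Sum = 3869.3875 ng/mL·h
Extrapolated tail: C_last / k_e = 166.2 / 0.238 = 698.319
AUC_0→∞ = 3869.3875 + 698.319 = 4567.7065 ng/mL·h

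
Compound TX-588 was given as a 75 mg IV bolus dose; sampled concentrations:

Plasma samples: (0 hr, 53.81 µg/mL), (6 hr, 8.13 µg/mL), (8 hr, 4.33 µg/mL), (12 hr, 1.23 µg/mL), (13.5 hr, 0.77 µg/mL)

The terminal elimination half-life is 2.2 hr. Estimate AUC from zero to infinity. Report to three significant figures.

Trapezoidal AUC_0→13.5:
  [0→6]: (53.81+8.13)/2 × 6 = 185.82
  [6→8]: (8.13+4.33)/2 × 2 = 12.46
  [8→12]: (4.33+1.23)/2 × 4 = 11.12
  [12→13.5]: (1.23+0.77)/2 × 1.5 = 1.5
  Sum = 210.9 µg/mL·hr
k_e = ln2 / t½ = 0.693147 / 2.2 = 0.3151 hr^-1
Extrapolated tail: C_last / k_e = 0.77 / 0.3151 = 2.444
AUC_0→∞ = 210.9 + 2.444 = 213.344 µg/mL·hr

AUC = 213 µg/mL·hr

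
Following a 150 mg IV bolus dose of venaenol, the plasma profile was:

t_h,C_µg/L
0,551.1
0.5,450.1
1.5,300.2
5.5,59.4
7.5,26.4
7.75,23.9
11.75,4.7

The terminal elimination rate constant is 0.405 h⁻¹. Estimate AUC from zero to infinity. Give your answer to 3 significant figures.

AUC = 1510 µg/L·h

Trapezoidal AUC_0→11.75:
  [0→0.5]: (551.1+450.1)/2 × 0.5 = 250.3
  [0.5→1.5]: (450.1+300.2)/2 × 1 = 375.15
  [1.5→5.5]: (300.2+59.4)/2 × 4 = 719.2
  [5.5→7.5]: (59.4+26.4)/2 × 2 = 85.8
  [7.5→7.75]: (26.4+23.9)/2 × 0.25 = 6.2875
  [7.75→11.75]: (23.9+4.7)/2 × 4 = 57.2
  Sum = 1493.9375 µg/L·h
Extrapolated tail: C_last / k_e = 4.7 / 0.405 = 11.605
AUC_0→∞ = 1493.9375 + 11.605 = 1505.5425 µg/L·h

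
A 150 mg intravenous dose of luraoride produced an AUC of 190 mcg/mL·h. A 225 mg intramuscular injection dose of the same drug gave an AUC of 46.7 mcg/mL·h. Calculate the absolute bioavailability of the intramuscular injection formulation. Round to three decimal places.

F = 0.164

F = (AUC_ev / D_ev) / (AUC_iv / D_iv)
  = (46.7/225) / (190/150)
  = 0.207556 / 1.26667 = 0.1639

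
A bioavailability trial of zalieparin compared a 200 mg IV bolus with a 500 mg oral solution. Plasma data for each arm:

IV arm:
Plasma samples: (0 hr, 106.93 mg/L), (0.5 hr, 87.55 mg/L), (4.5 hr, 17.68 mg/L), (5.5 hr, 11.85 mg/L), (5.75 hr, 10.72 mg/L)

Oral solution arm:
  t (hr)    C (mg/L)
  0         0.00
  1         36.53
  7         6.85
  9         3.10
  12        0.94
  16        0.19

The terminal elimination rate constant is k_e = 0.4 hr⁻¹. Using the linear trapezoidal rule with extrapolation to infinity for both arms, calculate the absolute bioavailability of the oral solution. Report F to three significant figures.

Trapezoidal AUC_0→5.75 (IV):
  [0→0.5]: (106.93+87.55)/2 × 0.5 = 48.62
  [0.5→4.5]: (87.55+17.68)/2 × 4 = 210.46
  [4.5→5.5]: (17.68+11.85)/2 × 1 = 14.765
  [5.5→5.75]: (11.85+10.72)/2 × 0.25 = 2.82125
  Sum = 276.66625 mg/L·hr
IV tail: 10.72/0.4 = 26.800; AUC_iv,0→∞ = 276.66625 + 26.800 = 303.46625 mg/L·hr
Trapezoidal AUC_0→16 (oral solution):
  [0→1]: (0.00+36.53)/2 × 1 = 18.265
  [1→7]: (36.53+6.85)/2 × 6 = 130.14
  [7→9]: (6.85+3.10)/2 × 2 = 9.95
  [9→12]: (3.10+0.94)/2 × 3 = 6.06
  [12→16]: (0.94+0.19)/2 × 4 = 2.26
  Sum = 166.675 mg/L·hr
oral solution tail: 0.19/0.4 = 0.475; AUC_ev,0→∞ = 166.675 + 0.475 = 167.15 mg/L·hr
F = (AUC_ev/D_ev)/(AUC_iv/D_iv) = (167.15/500)/(303.46625/200) = 0.3343/1.51733 = 0.2203

F = 0.220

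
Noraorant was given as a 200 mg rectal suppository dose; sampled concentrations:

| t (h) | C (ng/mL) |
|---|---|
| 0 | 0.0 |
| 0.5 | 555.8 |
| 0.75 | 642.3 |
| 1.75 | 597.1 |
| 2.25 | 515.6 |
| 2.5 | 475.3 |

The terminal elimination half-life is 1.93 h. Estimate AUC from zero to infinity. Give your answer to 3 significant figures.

AUC = 2630 ng/mL·h

Trapezoidal AUC_0→2.5:
  [0→0.5]: (0.0+555.8)/2 × 0.5 = 138.95
  [0.5→0.75]: (555.8+642.3)/2 × 0.25 = 149.7625
  [0.75→1.75]: (642.3+597.1)/2 × 1 = 619.7
  [1.75→2.25]: (597.1+515.6)/2 × 0.5 = 278.175
  [2.25→2.5]: (515.6+475.3)/2 × 0.25 = 123.8625
  Sum = 1310.45 ng/mL·h
k_e = ln2 / t½ = 0.693147 / 1.93 = 0.3591 h^-1
Extrapolated tail: C_last / k_e = 475.3 / 0.3591 = 1323.587
AUC_0→∞ = 1310.45 + 1323.587 = 2634.037 ng/mL·h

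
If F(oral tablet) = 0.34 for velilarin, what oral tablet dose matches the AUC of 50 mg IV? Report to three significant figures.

D_oral = 147 mg

For equal systemic exposure: F × D_ev = D_iv
D_ev = D_iv / F = 50 / 0.34 = 147.059 mg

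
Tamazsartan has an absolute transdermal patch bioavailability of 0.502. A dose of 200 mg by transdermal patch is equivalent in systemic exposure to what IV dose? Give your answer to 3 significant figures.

D_iv = 100 mg

Systemic exposure from an extravascular dose = F × D_ev, so the equivalent IV dose is F × D_ev.
D_iv = F × D_ev = 0.502 × 200 = 100.4 mg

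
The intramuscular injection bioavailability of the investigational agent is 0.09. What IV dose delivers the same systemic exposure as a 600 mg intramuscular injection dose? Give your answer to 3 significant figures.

D_iv = 54.0 mg

Systemic exposure from an extravascular dose = F × D_ev, so the equivalent IV dose is F × D_ev.
D_iv = F × D_ev = 0.09 × 600 = 54 mg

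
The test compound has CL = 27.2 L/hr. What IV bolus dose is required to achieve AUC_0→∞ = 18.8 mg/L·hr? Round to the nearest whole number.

Dose_iv = CL × AUC_0→∞
     = 27.2 × 18.8 = 511.36 mg

Dose = 511 mg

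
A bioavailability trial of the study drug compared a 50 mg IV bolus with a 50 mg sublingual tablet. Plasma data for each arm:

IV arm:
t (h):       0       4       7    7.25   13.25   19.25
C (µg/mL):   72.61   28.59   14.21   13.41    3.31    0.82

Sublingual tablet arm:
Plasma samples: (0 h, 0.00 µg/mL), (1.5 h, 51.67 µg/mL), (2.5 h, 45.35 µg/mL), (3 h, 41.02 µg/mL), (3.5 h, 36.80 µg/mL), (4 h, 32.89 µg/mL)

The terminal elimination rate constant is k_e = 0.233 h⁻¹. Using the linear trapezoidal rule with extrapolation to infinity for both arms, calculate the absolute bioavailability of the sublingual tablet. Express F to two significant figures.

Trapezoidal AUC_0→19.25 (IV):
  [0→4]: (72.61+28.59)/2 × 4 = 202.4
  [4→7]: (28.59+14.21)/2 × 3 = 64.2
  [7→7.25]: (14.21+13.41)/2 × 0.25 = 3.4525
  [7.25→13.25]: (13.41+3.31)/2 × 6 = 50.16
  [13.25→19.25]: (3.31+0.82)/2 × 6 = 12.39
  Sum = 332.6025 µg/mL·h
IV tail: 0.82/0.233 = 3.519; AUC_iv,0→∞ = 332.6025 + 3.519 = 336.1215 µg/mL·h
Trapezoidal AUC_0→4 (sublingual tablet):
  [0→1.5]: (0.00+51.67)/2 × 1.5 = 38.7525
  [1.5→2.5]: (51.67+45.35)/2 × 1 = 48.51
  [2.5→3]: (45.35+41.02)/2 × 0.5 = 21.5925
  [3→3.5]: (41.02+36.80)/2 × 0.5 = 19.455
  [3.5→4]: (36.80+32.89)/2 × 0.5 = 17.4225
  Sum = 145.7325 µg/mL·h
sublingual tablet tail: 32.89/0.233 = 141.159; AUC_ev,0→∞ = 145.7325 + 141.159 = 286.8915 µg/mL·h
F = (AUC_ev/D_ev)/(AUC_iv/D_iv) = (286.8915/50)/(336.1215/50) = 5.73783/6.72243 = 0.8535

F = 0.85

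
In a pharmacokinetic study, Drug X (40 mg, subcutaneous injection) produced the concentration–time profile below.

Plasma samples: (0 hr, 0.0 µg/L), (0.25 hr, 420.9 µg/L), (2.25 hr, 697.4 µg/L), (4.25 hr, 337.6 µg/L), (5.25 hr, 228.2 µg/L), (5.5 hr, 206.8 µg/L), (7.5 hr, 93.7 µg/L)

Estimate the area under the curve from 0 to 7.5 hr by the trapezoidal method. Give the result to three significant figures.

AUC = 2840 µg/L·hr

Trapezoidal AUC_0→7.5:
  [0→0.25]: (0.0+420.9)/2 × 0.25 = 52.6125
  [0.25→2.25]: (420.9+697.4)/2 × 2 = 1118.3
  [2.25→4.25]: (697.4+337.6)/2 × 2 = 1035.0
  [4.25→5.25]: (337.6+228.2)/2 × 1 = 282.9
  [5.25→5.5]: (228.2+206.8)/2 × 0.25 = 54.375
  [5.5→7.5]: (206.8+93.7)/2 × 2 = 300.5
  Sum = 2843.6875 µg/L·hr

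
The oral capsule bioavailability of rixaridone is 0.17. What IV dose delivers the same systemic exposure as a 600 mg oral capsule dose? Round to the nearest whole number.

D_iv = 102 mg

Systemic exposure from an extravascular dose = F × D_ev, so the equivalent IV dose is F × D_ev.
D_iv = F × D_ev = 0.17 × 600 = 102 mg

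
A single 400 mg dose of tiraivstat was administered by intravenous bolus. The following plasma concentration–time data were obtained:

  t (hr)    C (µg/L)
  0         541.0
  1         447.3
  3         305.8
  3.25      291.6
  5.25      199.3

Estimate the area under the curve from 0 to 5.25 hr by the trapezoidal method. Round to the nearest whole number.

Trapezoidal AUC_0→5.25:
  [0→1]: (541.0+447.3)/2 × 1 = 494.15
  [1→3]: (447.3+305.8)/2 × 2 = 753.1
  [3→3.25]: (305.8+291.6)/2 × 0.25 = 74.675
  [3.25→5.25]: (291.6+199.3)/2 × 2 = 490.9
  Sum = 1812.825 µg/L·hr

AUC = 1813 µg/L·hr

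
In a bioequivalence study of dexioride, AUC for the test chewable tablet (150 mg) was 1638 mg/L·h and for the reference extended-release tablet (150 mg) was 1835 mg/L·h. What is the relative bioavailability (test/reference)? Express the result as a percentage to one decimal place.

F_rel = (AUC_test/D_test) / (AUC_ref/D_ref)
      = (1638/150) / (1835/150)
      = 10.92 / 12.2333 = 0.8926 = 89.26%

F_rel = 89.3%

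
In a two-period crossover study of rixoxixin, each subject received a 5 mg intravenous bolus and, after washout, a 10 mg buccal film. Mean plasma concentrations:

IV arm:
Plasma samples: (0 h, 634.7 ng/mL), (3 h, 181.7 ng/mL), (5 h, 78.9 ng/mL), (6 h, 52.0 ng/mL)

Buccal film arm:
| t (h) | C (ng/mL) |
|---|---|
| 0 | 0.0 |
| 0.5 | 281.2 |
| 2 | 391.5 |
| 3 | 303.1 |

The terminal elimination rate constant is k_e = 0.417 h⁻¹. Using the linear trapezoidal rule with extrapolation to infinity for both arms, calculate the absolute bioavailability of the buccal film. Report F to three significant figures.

F = 0.492

Trapezoidal AUC_0→6 (IV):
  [0→3]: (634.7+181.7)/2 × 3 = 1224.6
  [3→5]: (181.7+78.9)/2 × 2 = 260.6
  [5→6]: (78.9+52.0)/2 × 1 = 65.45
  Sum = 1550.65 ng/mL·h
IV tail: 52.0/0.417 = 124.700; AUC_iv,0→∞ = 1550.65 + 124.700 = 1675.35 ng/mL·h
Trapezoidal AUC_0→3 (buccal film):
  [0→0.5]: (0.0+281.2)/2 × 0.5 = 70.3
  [0.5→2]: (281.2+391.5)/2 × 1.5 = 504.525
  [2→3]: (391.5+303.1)/2 × 1 = 347.3
  Sum = 922.125 ng/mL·h
buccal film tail: 303.1/0.417 = 726.859; AUC_ev,0→∞ = 922.125 + 726.859 = 1648.984 ng/mL·h
F = (AUC_ev/D_ev)/(AUC_iv/D_iv) = (1648.984/10)/(1675.35/5) = 164.8984/335.07 = 0.4921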